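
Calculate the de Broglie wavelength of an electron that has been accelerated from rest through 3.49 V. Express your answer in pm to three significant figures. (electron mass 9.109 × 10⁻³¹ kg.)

KE = eV = 1.602 × 10⁻¹⁹ × 3.490 = 5.591 × 10⁻¹⁹ J.
p = √(2mKE) = √(2 × 9.109 × 10⁻³¹ × 5.591 × 10⁻¹⁹) = 1.009 × 10⁻²⁴ kg·m/s.
λ = h/p = 6.626 × 10⁻³⁴ / 1.009 × 10⁻²⁴ = 6.57 × 10⁻¹⁰ m = 657 pm.

λ = 657 pm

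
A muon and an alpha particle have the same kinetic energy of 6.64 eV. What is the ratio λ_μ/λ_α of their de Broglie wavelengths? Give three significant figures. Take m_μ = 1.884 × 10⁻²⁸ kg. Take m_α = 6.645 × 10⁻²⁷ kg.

λ_μ/λ_α = 5.94

At fixed KE, p = √(2mKE) so λ = h/p ∝ 1/√m.
λ_μ/λ_α = √(m_α/m_μ) = √(6.645 × 10⁻²⁷/1.884 × 10⁻²⁸) = √(35.27) = 5.94.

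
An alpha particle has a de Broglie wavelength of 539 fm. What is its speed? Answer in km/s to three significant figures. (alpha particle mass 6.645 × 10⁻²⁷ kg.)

v = 185 km/s

p = h/λ = 6.626 × 10⁻³⁴ / 5.390 × 10⁻¹³ = 1.229 × 10⁻²¹ kg·m/s.
v = p/m = 1.229 × 10⁻²¹ / 6.645 × 10⁻²⁷ = 1.85 × 10⁵ m/s = 185 km/s.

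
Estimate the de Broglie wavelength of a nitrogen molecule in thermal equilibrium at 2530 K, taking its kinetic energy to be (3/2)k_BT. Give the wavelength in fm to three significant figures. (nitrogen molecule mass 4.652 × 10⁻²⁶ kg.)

λ = 9490 fm

KE = (3/2)k_BT = 1.5 × 1.381 × 10⁻²³ × 2530 = 5.241 × 10⁻²⁰ J.
p = √(2mKE) = √(2 × 4.652 × 10⁻²⁶ × 5.241 × 10⁻²⁰) = 6.983 × 10⁻²³ kg·m/s.
λ = h/p = 9.49 × 10⁻¹² m = 9490 fm.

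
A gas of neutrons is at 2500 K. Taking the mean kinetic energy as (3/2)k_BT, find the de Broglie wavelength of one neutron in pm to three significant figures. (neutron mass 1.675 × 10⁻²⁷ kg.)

KE = (3/2)k_BT = 1.5 × 1.381 × 10⁻²³ × 2500 = 5.179 × 10⁻²⁰ J.
p = √(2mKE) = √(2 × 1.675 × 10⁻²⁷ × 5.179 × 10⁻²⁰) = 1.317 × 10⁻²³ kg·m/s.
λ = h/p = 5.03 × 10⁻¹¹ m = 50.3 pm.

λ = 50.3 pm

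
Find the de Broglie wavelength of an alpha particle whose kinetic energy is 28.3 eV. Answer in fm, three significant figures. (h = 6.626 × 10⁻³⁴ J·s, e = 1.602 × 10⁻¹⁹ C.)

KE = 28.3 eV = 4.534 × 10⁻¹⁸ J.
p = √(2mKE) = √(2 × 6.645 × 10⁻²⁷ × 4.534 × 10⁻¹⁸) = 2.455 × 10⁻²² kg·m/s.
λ = h/p = 6.626 × 10⁻³⁴ / 2.455 × 10⁻²² = 2.70 × 10⁻¹² m = 2700 fm.

λ = 2700 fm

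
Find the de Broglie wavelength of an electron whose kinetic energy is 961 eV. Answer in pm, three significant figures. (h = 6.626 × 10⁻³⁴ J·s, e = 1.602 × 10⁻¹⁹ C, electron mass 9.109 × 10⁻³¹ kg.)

KE = 961 eV = 1.540 × 10⁻¹⁶ J.
p = √(2mKE) = √(2 × 9.109 × 10⁻³¹ × 1.540 × 10⁻¹⁶) = 1.675 × 10⁻²³ kg·m/s.
λ = h/p = 6.626 × 10⁻³⁴ / 1.675 × 10⁻²³ = 3.96 × 10⁻¹¹ m = 39.6 pm.

λ = 39.6 pm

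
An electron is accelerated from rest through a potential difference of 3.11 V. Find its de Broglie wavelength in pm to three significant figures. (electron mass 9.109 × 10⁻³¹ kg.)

KE = eV = 1.602 × 10⁻¹⁹ × 3.110 = 4.982 × 10⁻¹⁹ J.
p = √(2mKE) = √(2 × 9.109 × 10⁻³¹ × 4.982 × 10⁻¹⁹) = 9.527 × 10⁻²⁵ kg·m/s.
λ = h/p = 6.626 × 10⁻³⁴ / 9.527 × 10⁻²⁵ = 6.95 × 10⁻¹⁰ m = 695 pm.

λ = 695 pm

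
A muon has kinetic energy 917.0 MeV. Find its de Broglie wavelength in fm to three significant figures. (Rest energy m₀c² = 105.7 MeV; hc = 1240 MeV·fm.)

Total energy E = KE + m₀c² = 917.0 + 105.7 = 1022.7 MeV.
(pc)² = E² − (m₀c²)² = (1022.7)² − (105.7)² = 1.035 × 10⁶ MeV², so pc = 1017 MeV.
λ = hc/(pc) = 1240 MeV·fm / 1017 MeV = 1.22 fm.

λ = 1.22 fm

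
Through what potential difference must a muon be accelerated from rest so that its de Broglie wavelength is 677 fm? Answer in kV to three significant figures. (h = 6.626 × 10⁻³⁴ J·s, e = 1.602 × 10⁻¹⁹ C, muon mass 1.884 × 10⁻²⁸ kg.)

V = 15.9 kV

p = h/λ = 6.626 × 10⁻³⁴ / 6.770 × 10⁻¹³ = 9.787 × 10⁻²² kg·m/s.
KE = p²/(2m) = 2.542 × 10⁻¹⁵ J.
V = KE/e = 2.542 × 10⁻¹⁵ / (1.602 × 10⁻¹⁹) = 15.9 kV.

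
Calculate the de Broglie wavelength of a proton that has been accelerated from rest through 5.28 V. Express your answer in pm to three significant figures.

KE = eV = 1.602 × 10⁻¹⁹ × 5.280 = 8.459 × 10⁻¹⁹ J.
p = √(2mKE) = √(2 × 1.673 × 10⁻²⁷ × 8.459 × 10⁻¹⁹) = 5.320 × 10⁻²³ kg·m/s.
λ = h/p = 6.626 × 10⁻³⁴ / 5.320 × 10⁻²³ = 1.25 × 10⁻¹¹ m = 12.5 pm.

λ = 12.5 pm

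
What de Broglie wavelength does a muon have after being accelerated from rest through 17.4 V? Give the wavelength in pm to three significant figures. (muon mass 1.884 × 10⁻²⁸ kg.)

λ = 20.4 pm

KE = eV = 1.602 × 10⁻¹⁹ × 17.40 = 2.787 × 10⁻¹⁸ J.
p = √(2mKE) = √(2 × 1.884 × 10⁻²⁸ × 2.787 × 10⁻¹⁸) = 3.241 × 10⁻²³ kg·m/s.
λ = h/p = 6.626 × 10⁻³⁴ / 3.241 × 10⁻²³ = 2.04 × 10⁻¹¹ m = 20.4 pm.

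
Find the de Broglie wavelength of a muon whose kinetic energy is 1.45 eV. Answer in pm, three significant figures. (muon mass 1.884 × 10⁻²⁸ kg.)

KE = 1.45 eV = 2.323 × 10⁻¹⁹ J.
p = √(2mKE) = √(2 × 1.884 × 10⁻²⁸ × 2.323 × 10⁻¹⁹) = 9.356 × 10⁻²⁴ kg·m/s.
λ = h/p = 6.626 × 10⁻³⁴ / 9.356 × 10⁻²⁴ = 7.08 × 10⁻¹¹ m = 70.8 pm.

λ = 70.8 pm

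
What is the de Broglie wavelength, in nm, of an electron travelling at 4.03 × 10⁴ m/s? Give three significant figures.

p = mv = 9.109 × 10⁻³¹ × 4.03 × 10⁴ = 3.671 × 10⁻²⁶ kg·m/s.
λ = h/p = 6.626 × 10⁻³⁴ / 3.671 × 10⁻²⁶ = 1.80 × 10⁻⁸ m = 18.0 nm.

λ = 18.0 nm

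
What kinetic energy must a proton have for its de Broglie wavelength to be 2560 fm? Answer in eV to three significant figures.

KE = 125 eV

p = h/λ = 6.626 × 10⁻³⁴ / 2.560 × 10⁻¹² = 2.588 × 10⁻²² kg·m/s.
KE = p²/(2m) = (2.588 × 10⁻²²)² / (2 × 1.673 × 10⁻²⁷) = 2.002 × 10⁻¹⁷ J = 125 eV.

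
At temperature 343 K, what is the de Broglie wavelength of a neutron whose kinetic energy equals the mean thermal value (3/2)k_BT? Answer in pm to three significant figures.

KE = (3/2)k_BT = 1.5 × 1.381 × 10⁻²³ × 343 = 7.105 × 10⁻²¹ J.
p = √(2mKE) = √(2 × 1.675 × 10⁻²⁷ × 7.105 × 10⁻²¹) = 4.879 × 10⁻²⁴ kg·m/s.
λ = h/p = 1.36 × 10⁻¹⁰ m = 136 pm.

λ = 136 pm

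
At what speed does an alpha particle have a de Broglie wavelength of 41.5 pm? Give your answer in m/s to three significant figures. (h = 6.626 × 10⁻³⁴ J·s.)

v = 2400 m/s

p = h/λ = 6.626 × 10⁻³⁴ / 4.150 × 10⁻¹¹ = 1.597 × 10⁻²³ kg·m/s.
v = p/m = 1.597 × 10⁻²³ / 6.645 × 10⁻²⁷ = 2.40 × 10³ m/s = 2400 m/s.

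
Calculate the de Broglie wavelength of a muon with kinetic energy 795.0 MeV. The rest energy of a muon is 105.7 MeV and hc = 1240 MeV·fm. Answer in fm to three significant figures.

Total energy E = KE + m₀c² = 795.0 + 105.7 = 900.7 MeV.
(pc)² = E² − (m₀c²)² = (900.7)² − (105.7)² = 8.001 × 10⁵ MeV², so pc = 894.5 MeV.
λ = hc/(pc) = 1240 MeV·fm / 894.5 MeV = 1.39 fm.

λ = 1.39 fm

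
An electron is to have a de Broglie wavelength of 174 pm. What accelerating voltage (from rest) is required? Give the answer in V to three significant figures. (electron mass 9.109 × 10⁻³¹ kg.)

p = h/λ = 6.626 × 10⁻³⁴ / 1.740 × 10⁻¹⁰ = 3.808 × 10⁻²⁴ kg·m/s.
KE = p²/(2m) = 7.960 × 10⁻¹⁸ J.
V = KE/e = 7.960 × 10⁻¹⁸ / (1.602 × 10⁻¹⁹) = 49.7 V.

V = 49.7 V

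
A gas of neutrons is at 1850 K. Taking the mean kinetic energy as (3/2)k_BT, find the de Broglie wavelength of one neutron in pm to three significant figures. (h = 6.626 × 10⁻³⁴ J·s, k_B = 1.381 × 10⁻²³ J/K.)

KE = (3/2)k_BT = 1.5 × 1.381 × 10⁻²³ × 1850 = 3.832 × 10⁻²⁰ J.
p = √(2mKE) = √(2 × 1.675 × 10⁻²⁷ × 3.832 × 10⁻²⁰) = 1.133 × 10⁻²³ kg·m/s.
λ = h/p = 5.85 × 10⁻¹¹ m = 58.5 pm.

λ = 58.5 pm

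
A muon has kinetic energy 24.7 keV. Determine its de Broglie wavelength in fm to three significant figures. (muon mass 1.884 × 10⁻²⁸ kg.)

KE = 24.7 keV = 3.957 × 10⁻¹⁵ J.
p = √(2mKE) = √(2 × 1.884 × 10⁻²⁸ × 3.957 × 10⁻¹⁵) = 1.221 × 10⁻²¹ kg·m/s.
λ = h/p = 6.626 × 10⁻³⁴ / 1.221 × 10⁻²¹ = 5.43 × 10⁻¹³ m = 543 fm.

λ = 543 fm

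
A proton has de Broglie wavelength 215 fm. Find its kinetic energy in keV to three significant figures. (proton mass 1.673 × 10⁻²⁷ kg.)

p = h/λ = 6.626 × 10⁻³⁴ / 2.150 × 10⁻¹³ = 3.082 × 10⁻²¹ kg·m/s.
KE = p²/(2m) = (3.082 × 10⁻²¹)² / (2 × 1.673 × 10⁻²⁷) = 2.839 × 10⁻¹⁵ J = 17.7 keV.

KE = 17.7 keV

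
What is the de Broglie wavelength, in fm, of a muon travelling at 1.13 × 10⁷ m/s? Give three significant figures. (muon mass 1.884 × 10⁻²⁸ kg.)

p = mv = 1.884 × 10⁻²⁸ × 1.13 × 10⁷ = 2.129 × 10⁻²¹ kg·m/s.
λ = h/p = 6.626 × 10⁻³⁴ / 2.129 × 10⁻²¹ = 3.11 × 10⁻¹³ m = 311 fm.

λ = 311 fm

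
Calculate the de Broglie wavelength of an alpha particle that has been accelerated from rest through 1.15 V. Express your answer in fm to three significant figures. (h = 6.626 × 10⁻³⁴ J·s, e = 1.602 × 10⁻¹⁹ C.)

KE = 2eV = 2 × 1.602 × 10⁻¹⁹ × 1.150 = 3.685 × 10⁻¹⁹ J.
p = √(2mKE) = √(2 × 6.645 × 10⁻²⁷ × 3.685 × 10⁻¹⁹) = 6.998 × 10⁻²³ kg·m/s.
λ = h/p = 6.626 × 10⁻³⁴ / 6.998 × 10⁻²³ = 9.47 × 10⁻¹² m = 9470 fm.

λ = 9470 fm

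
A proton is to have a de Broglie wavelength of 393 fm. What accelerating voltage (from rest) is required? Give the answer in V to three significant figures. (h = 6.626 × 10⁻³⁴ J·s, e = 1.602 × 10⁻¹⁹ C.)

V = 5300 V

p = h/λ = 6.626 × 10⁻³⁴ / 3.930 × 10⁻¹³ = 1.686 × 10⁻²¹ kg·m/s.
KE = p²/(2m) = 8.496 × 10⁻¹⁶ J.
V = KE/e = 8.496 × 10⁻¹⁶ / (1.602 × 10⁻¹⁹) = 5300 V.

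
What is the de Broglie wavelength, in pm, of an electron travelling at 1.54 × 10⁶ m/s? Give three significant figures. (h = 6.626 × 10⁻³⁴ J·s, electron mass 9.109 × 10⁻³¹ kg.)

λ = 472 pm

p = mv = 9.109 × 10⁻³¹ × 1.54 × 10⁶ = 1.403 × 10⁻²⁴ kg·m/s.
λ = h/p = 6.626 × 10⁻³⁴ / 1.403 × 10⁻²⁴ = 4.72 × 10⁻¹⁰ m = 472 pm.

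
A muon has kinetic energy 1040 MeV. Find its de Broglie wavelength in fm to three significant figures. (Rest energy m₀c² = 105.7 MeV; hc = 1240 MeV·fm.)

λ = 1.09 fm

Total energy E = KE + m₀c² = 1040 + 105.7 = 1145.7 MeV.
(pc)² = E² − (m₀c²)² = (1145.7)² − (105.7)² = 1.301 × 10⁶ MeV², so pc = 1141 MeV.
λ = hc/(pc) = 1240 MeV·fm / 1141 MeV = 1.09 fm.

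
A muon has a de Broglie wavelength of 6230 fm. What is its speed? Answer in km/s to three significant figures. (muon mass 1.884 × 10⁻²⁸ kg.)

v = 565 km/s

p = h/λ = 6.626 × 10⁻³⁴ / 6.230 × 10⁻¹² = 1.064 × 10⁻²² kg·m/s.
v = p/m = 1.064 × 10⁻²² / 1.884 × 10⁻²⁸ = 5.65 × 10⁵ m/s = 565 km/s.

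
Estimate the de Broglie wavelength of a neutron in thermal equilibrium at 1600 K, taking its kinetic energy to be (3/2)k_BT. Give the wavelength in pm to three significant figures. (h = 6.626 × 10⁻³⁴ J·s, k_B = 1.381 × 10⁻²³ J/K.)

KE = (3/2)k_BT = 1.5 × 1.381 × 10⁻²³ × 1600 = 3.314 × 10⁻²⁰ J.
p = √(2mKE) = √(2 × 1.675 × 10⁻²⁷ × 3.314 × 10⁻²⁰) = 1.054 × 10⁻²³ kg·m/s.
λ = h/p = 6.29 × 10⁻¹¹ m = 62.9 pm.

λ = 62.9 pm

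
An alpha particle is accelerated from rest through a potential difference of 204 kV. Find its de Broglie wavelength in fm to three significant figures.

λ = 22.5 fm

KE = 2eV = 2 × 1.602 × 10⁻¹⁹ × 2.040 × 10⁵ = 6.536 × 10⁻¹⁴ J.
p = √(2mKE) = √(2 × 6.645 × 10⁻²⁷ × 6.536 × 10⁻¹⁴) = 2.947 × 10⁻²⁰ kg·m/s.
λ = h/p = 6.626 × 10⁻³⁴ / 2.947 × 10⁻²⁰ = 2.25 × 10⁻¹⁴ m = 22.5 fm.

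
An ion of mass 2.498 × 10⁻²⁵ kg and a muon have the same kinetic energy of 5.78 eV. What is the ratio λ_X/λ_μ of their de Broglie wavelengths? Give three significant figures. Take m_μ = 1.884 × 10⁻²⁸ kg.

At fixed KE, p = √(2mKE) so λ = h/p ∝ 1/√m.
λ_X/λ_μ = √(m_μ/m_X) = √(1.884 × 10⁻²⁸/2.498 × 10⁻²⁵) = √(7.542 × 10⁻⁴) = 0.0275.

λ_X/λ_μ = 0.0275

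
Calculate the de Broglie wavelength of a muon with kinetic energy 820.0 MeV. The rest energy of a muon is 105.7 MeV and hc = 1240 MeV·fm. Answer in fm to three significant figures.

Total energy E = KE + m₀c² = 820.0 + 105.7 = 925.7 MeV.
(pc)² = E² − (m₀c²)² = (925.7)² − (105.7)² = 8.457 × 10⁵ MeV², so pc = 919.6 MeV.
λ = hc/(pc) = 1240 MeV·fm / 919.6 MeV = 1.35 fm.

λ = 1.35 fm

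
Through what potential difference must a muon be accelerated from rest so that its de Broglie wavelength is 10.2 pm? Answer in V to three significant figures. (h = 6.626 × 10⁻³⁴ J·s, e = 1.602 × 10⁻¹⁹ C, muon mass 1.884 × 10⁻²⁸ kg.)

V = 69.9 V

p = h/λ = 6.626 × 10⁻³⁴ / 1.020 × 10⁻¹¹ = 6.496 × 10⁻²³ kg·m/s.
KE = p²/(2m) = 1.120 × 10⁻¹⁷ J.
V = KE/e = 1.120 × 10⁻¹⁷ / (1.602 × 10⁻¹⁹) = 69.9 V.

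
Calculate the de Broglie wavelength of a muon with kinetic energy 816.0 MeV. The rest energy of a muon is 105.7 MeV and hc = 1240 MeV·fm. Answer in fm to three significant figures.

λ = 1.35 fm

Total energy E = KE + m₀c² = 816.0 + 105.7 = 921.7 MeV.
(pc)² = E² − (m₀c²)² = (921.7)² − (105.7)² = 8.384 × 10⁵ MeV², so pc = 915.6 MeV.
λ = hc/(pc) = 1240 MeV·fm / 915.6 MeV = 1.35 fm.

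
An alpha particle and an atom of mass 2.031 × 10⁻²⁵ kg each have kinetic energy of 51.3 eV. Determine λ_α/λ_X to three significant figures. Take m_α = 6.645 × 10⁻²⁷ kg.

At fixed KE, p = √(2mKE) so λ = h/p ∝ 1/√m.
λ_α/λ_X = √(m_X/m_α) = √(2.031 × 10⁻²⁵/6.645 × 10⁻²⁷) = √(30.56) = 5.53.

λ_α/λ_X = 5.53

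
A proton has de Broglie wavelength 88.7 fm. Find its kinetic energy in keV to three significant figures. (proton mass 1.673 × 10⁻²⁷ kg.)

p = h/λ = 6.626 × 10⁻³⁴ / 8.870 × 10⁻¹⁴ = 7.470 × 10⁻²¹ kg·m/s.
KE = p²/(2m) = (7.470 × 10⁻²¹)² / (2 × 1.673 × 10⁻²⁷) = 1.668 × 10⁻¹⁴ J = 104 keV.

KE = 104 keV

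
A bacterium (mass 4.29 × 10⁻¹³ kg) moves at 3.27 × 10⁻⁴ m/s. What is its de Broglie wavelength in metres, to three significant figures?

λ = 4.72 × 10⁻¹⁸ m

p = mv = 4.29 × 10⁻¹³ × 3.27 × 10⁻⁴ = 1.403 × 10⁻¹⁶ kg·m/s.
λ = h/p = 6.626 × 10⁻³⁴ / 1.403 × 10⁻¹⁶ = 4.72 × 10⁻¹⁸ m.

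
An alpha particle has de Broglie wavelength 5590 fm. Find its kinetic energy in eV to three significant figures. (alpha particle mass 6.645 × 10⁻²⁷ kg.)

p = h/λ = 6.626 × 10⁻³⁴ / 5.590 × 10⁻¹² = 1.185 × 10⁻²² kg·m/s.
KE = p²/(2m) = (1.185 × 10⁻²²)² / (2 × 6.645 × 10⁻²⁷) = 1.057 × 10⁻¹⁸ J = 6.60 eV.

KE = 6.60 eV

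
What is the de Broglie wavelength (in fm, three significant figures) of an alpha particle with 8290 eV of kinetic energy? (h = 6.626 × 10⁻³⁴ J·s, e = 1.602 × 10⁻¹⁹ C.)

KE = 8290 eV = 1.328 × 10⁻¹⁵ J.
p = √(2mKE) = √(2 × 6.645 × 10⁻²⁷ × 1.328 × 10⁻¹⁵) = 4.201 × 10⁻²¹ kg·m/s.
λ = h/p = 6.626 × 10⁻³⁴ / 4.201 × 10⁻²¹ = 1.58 × 10⁻¹³ m = 158 fm.

λ = 158 fm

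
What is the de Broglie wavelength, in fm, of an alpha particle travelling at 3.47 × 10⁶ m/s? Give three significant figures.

p = mv = 6.645 × 10⁻²⁷ × 3.47 × 10⁶ = 2.306 × 10⁻²⁰ kg·m/s.
λ = h/p = 6.626 × 10⁻³⁴ / 2.306 × 10⁻²⁰ = 2.87 × 10⁻¹⁴ m = 28.7 fm.

λ = 28.7 fm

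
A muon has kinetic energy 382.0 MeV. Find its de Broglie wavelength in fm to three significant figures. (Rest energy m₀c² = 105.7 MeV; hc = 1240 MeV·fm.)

Total energy E = KE + m₀c² = 382.0 + 105.7 = 487.7 MeV.
(pc)² = E² − (m₀c²)² = (487.7)² − (105.7)² = 2.267 × 10⁵ MeV², so pc = 476.1 MeV.
λ = hc/(pc) = 1240 MeV·fm / 476.1 MeV = 2.60 fm.

λ = 2.60 fm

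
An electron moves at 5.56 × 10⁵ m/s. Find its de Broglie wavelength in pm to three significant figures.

p = mv = 9.109 × 10⁻³¹ × 5.56 × 10⁵ = 5.065 × 10⁻²⁵ kg·m/s.
λ = h/p = 6.626 × 10⁻³⁴ / 5.065 × 10⁻²⁵ = 1.31 × 10⁻⁹ m = 1310 pm.

λ = 1310 pm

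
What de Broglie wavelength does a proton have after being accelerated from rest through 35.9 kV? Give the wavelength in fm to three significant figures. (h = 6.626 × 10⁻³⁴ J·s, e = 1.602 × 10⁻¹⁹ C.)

λ = 151 fm

KE = eV = 1.602 × 10⁻¹⁹ × 3.590 × 10⁴ = 5.751 × 10⁻¹⁵ J.
p = √(2mKE) = √(2 × 1.673 × 10⁻²⁷ × 5.751 × 10⁻¹⁵) = 4.387 × 10⁻²¹ kg·m/s.
λ = h/p = 6.626 × 10⁻³⁴ / 4.387 × 10⁻²¹ = 1.51 × 10⁻¹³ m = 151 fm.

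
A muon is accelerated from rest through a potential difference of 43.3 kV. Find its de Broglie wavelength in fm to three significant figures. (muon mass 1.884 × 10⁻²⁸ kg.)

λ = 410 fm

KE = eV = 1.602 × 10⁻¹⁹ × 4.330 × 10⁴ = 6.937 × 10⁻¹⁵ J.
p = √(2mKE) = √(2 × 1.884 × 10⁻²⁸ × 6.937 × 10⁻¹⁵) = 1.617 × 10⁻²¹ kg·m/s.
λ = h/p = 6.626 × 10⁻³⁴ / 1.617 × 10⁻²¹ = 4.10 × 10⁻¹³ m = 410 fm.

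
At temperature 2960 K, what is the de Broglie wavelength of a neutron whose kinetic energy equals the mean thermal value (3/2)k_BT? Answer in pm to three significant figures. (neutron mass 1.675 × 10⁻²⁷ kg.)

λ = 46.2 pm

KE = (3/2)k_BT = 1.5 × 1.381 × 10⁻²³ × 2960 = 6.132 × 10⁻²⁰ J.
p = √(2mKE) = √(2 × 1.675 × 10⁻²⁷ × 6.132 × 10⁻²⁰) = 1.433 × 10⁻²³ kg·m/s.
λ = h/p = 4.62 × 10⁻¹¹ m = 46.2 pm.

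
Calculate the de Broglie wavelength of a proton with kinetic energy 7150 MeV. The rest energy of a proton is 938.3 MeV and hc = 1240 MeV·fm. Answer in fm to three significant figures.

λ = 0.154 fm

Total energy E = KE + m₀c² = 7150 + 938.3 = 8088.3 MeV.
(pc)² = E² − (m₀c²)² = (8088.3)² − (938.3)² = 6.454 × 10⁷ MeV², so pc = 8034 MeV.
λ = hc/(pc) = 1240 MeV·fm / 8034 MeV = 0.154 fm.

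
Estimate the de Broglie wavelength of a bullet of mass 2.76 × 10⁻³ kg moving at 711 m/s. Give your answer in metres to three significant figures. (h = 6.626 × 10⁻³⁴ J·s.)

p = mv = 2.76 × 10⁻³ × 711 = 1.962 kg·m/s.
λ = h/p = 6.626 × 10⁻³⁴ / 1.962 = 3.38 × 10⁻³⁴ m.

λ = 3.38 × 10⁻³⁴ m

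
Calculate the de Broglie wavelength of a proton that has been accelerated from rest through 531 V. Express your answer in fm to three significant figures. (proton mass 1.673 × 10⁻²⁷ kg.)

λ = 1240 fm

KE = eV = 1.602 × 10⁻¹⁹ × 531.0 = 8.507 × 10⁻¹⁷ J.
p = √(2mKE) = √(2 × 1.673 × 10⁻²⁷ × 8.507 × 10⁻¹⁷) = 5.335 × 10⁻²² kg·m/s.
λ = h/p = 6.626 × 10⁻³⁴ / 5.335 × 10⁻²² = 1.24 × 10⁻¹² m = 1240 fm.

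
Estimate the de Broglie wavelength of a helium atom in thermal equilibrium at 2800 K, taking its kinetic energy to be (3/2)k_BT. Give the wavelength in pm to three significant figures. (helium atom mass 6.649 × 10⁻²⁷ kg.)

λ = 23.9 pm

KE = (3/2)k_BT = 1.5 × 1.381 × 10⁻²³ × 2800 = 5.800 × 10⁻²⁰ J.
p = √(2mKE) = √(2 × 6.649 × 10⁻²⁷ × 5.800 × 10⁻²⁰) = 2.777 × 10⁻²³ kg·m/s.
λ = h/p = 2.39 × 10⁻¹¹ m = 23.9 pm.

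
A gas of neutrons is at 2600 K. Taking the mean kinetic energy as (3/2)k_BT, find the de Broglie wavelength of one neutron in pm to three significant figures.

λ = 49.3 pm

KE = (3/2)k_BT = 1.5 × 1.381 × 10⁻²³ × 2600 = 5.386 × 10⁻²⁰ J.
p = √(2mKE) = √(2 × 1.675 × 10⁻²⁷ × 5.386 × 10⁻²⁰) = 1.343 × 10⁻²³ kg·m/s.
λ = h/p = 4.93 × 10⁻¹¹ m = 49.3 pm.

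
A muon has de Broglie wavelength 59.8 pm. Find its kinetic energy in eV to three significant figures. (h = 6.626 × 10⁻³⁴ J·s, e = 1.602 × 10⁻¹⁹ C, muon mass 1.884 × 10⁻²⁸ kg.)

p = h/λ = 6.626 × 10⁻³⁴ / 5.980 × 10⁻¹¹ = 1.108 × 10⁻²³ kg·m/s.
KE = p²/(2m) = (1.108 × 10⁻²³)² / (2 × 1.884 × 10⁻²⁸) = 3.258 × 10⁻¹⁹ J = 2.03 eV.

KE = 2.03 eV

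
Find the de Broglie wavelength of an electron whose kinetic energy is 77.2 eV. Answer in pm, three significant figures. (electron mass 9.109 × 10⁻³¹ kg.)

λ = 140 pm

KE = 77.2 eV = 1.237 × 10⁻¹⁷ J.
p = √(2mKE) = √(2 × 9.109 × 10⁻³¹ × 1.237 × 10⁻¹⁷) = 4.747 × 10⁻²⁴ kg·m/s.
λ = h/p = 6.626 × 10⁻³⁴ / 4.747 × 10⁻²⁴ = 1.40 × 10⁻¹⁰ m = 140 pm.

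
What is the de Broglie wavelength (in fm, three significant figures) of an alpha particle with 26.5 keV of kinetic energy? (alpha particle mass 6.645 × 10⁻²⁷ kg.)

λ = 88.2 fm

KE = 26.5 keV = 4.245 × 10⁻¹⁵ J.
p = √(2mKE) = √(2 × 6.645 × 10⁻²⁷ × 4.245 × 10⁻¹⁵) = 7.511 × 10⁻²¹ kg·m/s.
λ = h/p = 6.626 × 10⁻³⁴ / 7.511 × 10⁻²¹ = 8.82 × 10⁻¹⁴ m = 88.2 fm.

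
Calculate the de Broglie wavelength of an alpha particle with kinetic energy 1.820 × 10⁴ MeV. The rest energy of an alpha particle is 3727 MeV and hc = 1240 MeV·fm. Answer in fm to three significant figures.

Total energy E = KE + m₀c² = 1.820 × 10⁴ + 3727 = 21927 MeV.
(pc)² = E² − (m₀c²)² = (21927)² − (3727)² = 4.669 × 10⁸ MeV², so pc = 2.161 × 10⁴ MeV.
λ = hc/(pc) = 1240 MeV·fm / 2.161 × 10⁴ MeV = 0.0574 fm.

λ = 0.0574 fm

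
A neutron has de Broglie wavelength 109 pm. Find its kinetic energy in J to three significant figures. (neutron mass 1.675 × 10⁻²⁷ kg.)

p = h/λ = 6.626 × 10⁻³⁴ / 1.090 × 10⁻¹⁰ = 6.079 × 10⁻²⁴ kg·m/s.
KE = p²/(2m) = (6.079 × 10⁻²⁴)² / (2 × 1.675 × 10⁻²⁷) = 1.103 × 10⁻²⁰ J = 1.10 × 10⁻²⁰ J.

KE = 1.10 × 10⁻²⁰ J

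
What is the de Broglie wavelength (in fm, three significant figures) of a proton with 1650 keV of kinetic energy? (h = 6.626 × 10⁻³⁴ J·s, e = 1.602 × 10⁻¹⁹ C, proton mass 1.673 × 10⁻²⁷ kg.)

λ = 22.3 fm

KE = 1650 keV = 2.643 × 10⁻¹³ J.
p = √(2mKE) = √(2 × 1.673 × 10⁻²⁷ × 2.643 × 10⁻¹³) = 2.974 × 10⁻²⁰ kg·m/s.
λ = h/p = 6.626 × 10⁻³⁴ / 2.974 × 10⁻²⁰ = 2.23 × 10⁻¹⁴ m = 22.3 fm.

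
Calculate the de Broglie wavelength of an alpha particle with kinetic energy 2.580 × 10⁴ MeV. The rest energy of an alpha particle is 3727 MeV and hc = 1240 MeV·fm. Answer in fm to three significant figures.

Total energy E = KE + m₀c² = 2.580 × 10⁴ + 3727 = 29527 MeV.
(pc)² = E² − (m₀c²)² = (29527)² − (3727)² = 8.580 × 10⁸ MeV², so pc = 2.929 × 10⁴ MeV.
λ = hc/(pc) = 1240 MeV·fm / 2.929 × 10⁴ MeV = 0.0423 fm.

λ = 0.0423 fm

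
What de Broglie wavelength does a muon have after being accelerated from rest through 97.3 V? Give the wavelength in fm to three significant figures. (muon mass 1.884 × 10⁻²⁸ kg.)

λ = 8650 fm

KE = eV = 1.602 × 10⁻¹⁹ × 97.30 = 1.559 × 10⁻¹⁷ J.
p = √(2mKE) = √(2 × 1.884 × 10⁻²⁸ × 1.559 × 10⁻¹⁷) = 7.664 × 10⁻²³ kg·m/s.
λ = h/p = 6.626 × 10⁻³⁴ / 7.664 × 10⁻²³ = 8.65 × 10⁻¹² m = 8650 fm.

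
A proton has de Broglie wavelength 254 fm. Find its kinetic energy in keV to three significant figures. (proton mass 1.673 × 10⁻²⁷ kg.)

p = h/λ = 6.626 × 10⁻³⁴ / 2.540 × 10⁻¹³ = 2.609 × 10⁻²¹ kg·m/s.
KE = p²/(2m) = (2.609 × 10⁻²¹)² / (2 × 1.673 × 10⁻²⁷) = 2.034 × 10⁻¹⁵ J = 12.7 keV.

KE = 12.7 keV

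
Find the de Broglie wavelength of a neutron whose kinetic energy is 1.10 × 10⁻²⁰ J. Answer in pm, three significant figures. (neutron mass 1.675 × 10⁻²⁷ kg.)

λ = 109 pm

p = √(2mKE) = √(2 × 1.675 × 10⁻²⁷ × 1.100 × 10⁻²⁰) = 6.070 × 10⁻²⁴ kg·m/s.
λ = h/p = 6.626 × 10⁻³⁴ / 6.070 × 10⁻²⁴ = 1.09 × 10⁻¹⁰ m = 109 pm.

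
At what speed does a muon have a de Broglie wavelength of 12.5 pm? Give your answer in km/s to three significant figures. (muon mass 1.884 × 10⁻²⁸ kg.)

p = h/λ = 6.626 × 10⁻³⁴ / 1.250 × 10⁻¹¹ = 5.301 × 10⁻²³ kg·m/s.
v = p/m = 5.301 × 10⁻²³ / 1.884 × 10⁻²⁸ = 2.81 × 10⁵ m/s = 281 km/s.

v = 281 km/s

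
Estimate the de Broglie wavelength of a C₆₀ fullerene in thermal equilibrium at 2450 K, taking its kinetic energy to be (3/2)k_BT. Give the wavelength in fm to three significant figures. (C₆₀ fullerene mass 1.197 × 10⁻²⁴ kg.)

KE = (3/2)k_BT = 1.5 × 1.381 × 10⁻²³ × 2450 = 5.075 × 10⁻²⁰ J.
p = √(2mKE) = √(2 × 1.197 × 10⁻²⁴ × 5.075 × 10⁻²⁰) = 3.486 × 10⁻²² kg·m/s.
λ = h/p = 1.90 × 10⁻¹² m = 1900 fm.

λ = 1900 fm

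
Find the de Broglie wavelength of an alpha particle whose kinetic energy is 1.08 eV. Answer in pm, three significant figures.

λ = 13.8 pm

KE = 1.08 eV = 1.730 × 10⁻¹⁹ J.
p = √(2mKE) = √(2 × 6.645 × 10⁻²⁷ × 1.730 × 10⁻¹⁹) = 4.795 × 10⁻²³ kg·m/s.
λ = h/p = 6.626 × 10⁻³⁴ / 4.795 × 10⁻²³ = 1.38 × 10⁻¹¹ m = 13.8 pm.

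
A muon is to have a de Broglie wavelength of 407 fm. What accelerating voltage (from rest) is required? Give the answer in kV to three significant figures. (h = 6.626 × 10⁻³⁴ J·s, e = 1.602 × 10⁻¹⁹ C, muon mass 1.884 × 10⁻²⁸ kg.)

p = h/λ = 6.626 × 10⁻³⁴ / 4.070 × 10⁻¹³ = 1.628 × 10⁻²¹ kg·m/s.
KE = p²/(2m) = 7.034 × 10⁻¹⁵ J.
V = KE/e = 7.034 × 10⁻¹⁵ / (1.602 × 10⁻¹⁹) = 43.9 kV.

V = 43.9 kV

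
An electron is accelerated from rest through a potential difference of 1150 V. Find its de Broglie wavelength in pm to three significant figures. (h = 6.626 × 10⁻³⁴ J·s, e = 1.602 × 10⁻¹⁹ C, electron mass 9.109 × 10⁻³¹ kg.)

λ = 36.2 pm

KE = eV = 1.602 × 10⁻¹⁹ × 1150 = 1.842 × 10⁻¹⁶ J.
p = √(2mKE) = √(2 × 9.109 × 10⁻³¹ × 1.842 × 10⁻¹⁶) = 1.832 × 10⁻²³ kg·m/s.
λ = h/p = 6.626 × 10⁻³⁴ / 1.832 × 10⁻²³ = 3.62 × 10⁻¹¹ m = 36.2 pm.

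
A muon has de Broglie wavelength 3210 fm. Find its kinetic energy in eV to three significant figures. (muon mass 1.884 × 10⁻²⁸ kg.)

p = h/λ = 6.626 × 10⁻³⁴ / 3.210 × 10⁻¹² = 2.064 × 10⁻²² kg·m/s.
KE = p²/(2m) = (2.064 × 10⁻²²)² / (2 × 1.884 × 10⁻²⁸) = 1.131 × 10⁻¹⁶ J = 706 eV.

KE = 706 eV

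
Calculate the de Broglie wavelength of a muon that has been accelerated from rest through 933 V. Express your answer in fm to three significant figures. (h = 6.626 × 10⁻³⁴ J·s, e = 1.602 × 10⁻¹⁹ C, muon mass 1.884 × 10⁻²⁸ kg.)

KE = eV = 1.602 × 10⁻¹⁹ × 933.0 = 1.495 × 10⁻¹⁶ J.
p = √(2mKE) = √(2 × 1.884 × 10⁻²⁸ × 1.495 × 10⁻¹⁶) = 2.373 × 10⁻²² kg·m/s.
λ = h/p = 6.626 × 10⁻³⁴ / 2.373 × 10⁻²² = 2.79 × 10⁻¹² m = 2790 fm.

λ = 2790 fm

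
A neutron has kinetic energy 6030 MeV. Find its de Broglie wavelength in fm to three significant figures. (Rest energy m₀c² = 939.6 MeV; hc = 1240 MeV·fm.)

Total energy E = KE + m₀c² = 6030 + 939.6 = 6969.6 MeV.
(pc)² = E² − (m₀c²)² = (6969.6)² − (939.6)² = 4.769 × 10⁷ MeV², so pc = 6906 MeV.
λ = hc/(pc) = 1240 MeV·fm / 6906 MeV = 0.180 fm.

λ = 0.180 fm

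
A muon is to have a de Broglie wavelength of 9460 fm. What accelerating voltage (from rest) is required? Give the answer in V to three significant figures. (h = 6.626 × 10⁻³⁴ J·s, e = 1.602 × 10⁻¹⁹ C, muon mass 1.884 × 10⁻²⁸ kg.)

p = h/λ = 6.626 × 10⁻³⁴ / 9.460 × 10⁻¹² = 7.004 × 10⁻²³ kg·m/s.
KE = p²/(2m) = 1.302 × 10⁻¹⁷ J.
V = KE/e = 1.302 × 10⁻¹⁷ / (1.602 × 10⁻¹⁹) = 81.3 V.

V = 81.3 V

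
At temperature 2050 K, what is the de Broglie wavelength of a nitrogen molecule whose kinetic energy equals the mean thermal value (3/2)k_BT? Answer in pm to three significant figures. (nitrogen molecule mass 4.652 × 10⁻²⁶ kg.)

KE = (3/2)k_BT = 1.5 × 1.381 × 10⁻²³ × 2050 = 4.247 × 10⁻²⁰ J.
p = √(2mKE) = √(2 × 4.652 × 10⁻²⁶ × 4.247 × 10⁻²⁰) = 6.286 × 10⁻²³ kg·m/s.
λ = h/p = 1.05 × 10⁻¹¹ m = 10.5 pm.

λ = 10.5 pm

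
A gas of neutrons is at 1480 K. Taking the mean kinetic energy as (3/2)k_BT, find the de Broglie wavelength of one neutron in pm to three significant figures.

KE = (3/2)k_BT = 1.5 × 1.381 × 10⁻²³ × 1480 = 3.066 × 10⁻²⁰ J.
p = √(2mKE) = √(2 × 1.675 × 10⁻²⁷ × 3.066 × 10⁻²⁰) = 1.013 × 10⁻²³ kg·m/s.
λ = h/p = 6.54 × 10⁻¹¹ m = 65.4 pm.

λ = 65.4 pm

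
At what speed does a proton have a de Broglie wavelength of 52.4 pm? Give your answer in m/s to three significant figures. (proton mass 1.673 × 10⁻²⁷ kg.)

p = h/λ = 6.626 × 10⁻³⁴ / 5.240 × 10⁻¹¹ = 1.265 × 10⁻²³ kg·m/s.
v = p/m = 1.265 × 10⁻²³ / 1.673 × 10⁻²⁷ = 7.56 × 10³ m/s = 7560 m/s.

v = 7560 m/s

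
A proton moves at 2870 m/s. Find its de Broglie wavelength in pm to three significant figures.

λ = 138 pm

p = mv = 1.673 × 10⁻²⁷ × 2870 = 4.802 × 10⁻²⁴ kg·m/s.
λ = h/p = 6.626 × 10⁻³⁴ / 4.802 × 10⁻²⁴ = 1.38 × 10⁻¹⁰ m = 138 pm.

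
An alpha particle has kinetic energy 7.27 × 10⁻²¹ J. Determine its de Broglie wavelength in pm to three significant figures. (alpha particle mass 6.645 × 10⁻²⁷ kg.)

p = √(2mKE) = √(2 × 6.645 × 10⁻²⁷ × 7.270 × 10⁻²¹) = 9.829 × 10⁻²⁴ kg·m/s.
λ = h/p = 6.626 × 10⁻³⁴ / 9.829 × 10⁻²⁴ = 6.74 × 10⁻¹¹ m = 67.4 pm.

λ = 67.4 pm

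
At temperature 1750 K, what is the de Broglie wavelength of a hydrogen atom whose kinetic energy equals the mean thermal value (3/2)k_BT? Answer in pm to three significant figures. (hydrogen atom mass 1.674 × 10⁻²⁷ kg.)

λ = 60.1 pm

KE = (3/2)k_BT = 1.5 × 1.381 × 10⁻²³ × 1750 = 3.625 × 10⁻²⁰ J.
p = √(2mKE) = √(2 × 1.674 × 10⁻²⁷ × 3.625 × 10⁻²⁰) = 1.102 × 10⁻²³ kg·m/s.
λ = h/p = 6.01 × 10⁻¹¹ m = 60.1 pm.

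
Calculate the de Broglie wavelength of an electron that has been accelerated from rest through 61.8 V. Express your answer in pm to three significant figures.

λ = 156 pm

KE = eV = 1.602 × 10⁻¹⁹ × 61.80 = 9.900 × 10⁻¹⁸ J.
p = √(2mKE) = √(2 × 9.109 × 10⁻³¹ × 9.900 × 10⁻¹⁸) = 4.247 × 10⁻²⁴ kg·m/s.
λ = h/p = 6.626 × 10⁻³⁴ / 4.247 × 10⁻²⁴ = 1.56 × 10⁻¹⁰ m = 156 pm.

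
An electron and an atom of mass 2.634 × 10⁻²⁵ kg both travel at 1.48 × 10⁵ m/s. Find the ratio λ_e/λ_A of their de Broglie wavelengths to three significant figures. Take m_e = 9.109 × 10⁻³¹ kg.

λ_e/λ_A = 2.89 × 10⁵

At fixed v, p = mv so λ = h/(mv) ∝ 1/m.
λ_e/λ_A = m_A/m_e = 2.634 × 10⁻²⁵/9.109 × 10⁻³¹ = 2.89 × 10⁵.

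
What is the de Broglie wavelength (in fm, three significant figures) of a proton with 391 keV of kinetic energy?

KE = 391 keV = 6.264 × 10⁻¹⁴ J.
p = √(2mKE) = √(2 × 1.673 × 10⁻²⁷ × 6.264 × 10⁻¹⁴) = 1.448 × 10⁻²⁰ kg·m/s.
λ = h/p = 6.626 × 10⁻³⁴ / 1.448 × 10⁻²⁰ = 4.58 × 10⁻¹⁴ m = 45.8 fm.

λ = 45.8 fm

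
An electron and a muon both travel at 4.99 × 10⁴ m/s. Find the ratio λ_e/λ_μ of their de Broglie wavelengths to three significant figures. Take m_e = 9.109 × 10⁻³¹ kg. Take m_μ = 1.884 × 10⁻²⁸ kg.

λ_e/λ_μ = 207

At fixed v, p = mv so λ = h/(mv) ∝ 1/m.
λ_e/λ_μ = m_μ/m_e = 1.884 × 10⁻²⁸/9.109 × 10⁻³¹ = 207.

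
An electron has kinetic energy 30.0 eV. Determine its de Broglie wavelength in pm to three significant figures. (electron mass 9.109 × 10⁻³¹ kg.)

KE = 30.0 eV = 4.806 × 10⁻¹⁸ J.
p = √(2mKE) = √(2 × 9.109 × 10⁻³¹ × 4.806 × 10⁻¹⁸) = 2.959 × 10⁻²⁴ kg·m/s.
λ = h/p = 6.626 × 10⁻³⁴ / 2.959 × 10⁻²⁴ = 2.24 × 10⁻¹⁰ m = 224 pm.

λ = 224 pm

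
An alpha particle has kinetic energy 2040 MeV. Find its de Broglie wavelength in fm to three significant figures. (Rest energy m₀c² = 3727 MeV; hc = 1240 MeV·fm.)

Total energy E = KE + m₀c² = 2040 + 3727 = 5767 MeV.
(pc)² = E² − (m₀c²)² = (5767)² − (3727)² = 1.937 × 10⁷ MeV², so pc = 4401 MeV.
λ = hc/(pc) = 1240 MeV·fm / 4401 MeV = 0.282 fm.

λ = 0.282 fm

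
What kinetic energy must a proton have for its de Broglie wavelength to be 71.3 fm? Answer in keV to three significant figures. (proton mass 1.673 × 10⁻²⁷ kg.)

p = h/λ = 6.626 × 10⁻³⁴ / 7.130 × 10⁻¹⁴ = 9.293 × 10⁻²¹ kg·m/s.
KE = p²/(2m) = (9.293 × 10⁻²¹)² / (2 × 1.673 × 10⁻²⁷) = 2.581 × 10⁻¹⁴ J = 161 keV.

KE = 161 keV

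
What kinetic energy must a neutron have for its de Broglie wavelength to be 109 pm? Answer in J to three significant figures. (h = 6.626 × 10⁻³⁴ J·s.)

KE = 1.10 × 10⁻²⁰ J

p = h/λ = 6.626 × 10⁻³⁴ / 1.090 × 10⁻¹⁰ = 6.079 × 10⁻²⁴ kg·m/s.
KE = p²/(2m) = (6.079 × 10⁻²⁴)² / (2 × 1.675 × 10⁻²⁷) = 1.103 × 10⁻²⁰ J = 1.10 × 10⁻²⁰ J.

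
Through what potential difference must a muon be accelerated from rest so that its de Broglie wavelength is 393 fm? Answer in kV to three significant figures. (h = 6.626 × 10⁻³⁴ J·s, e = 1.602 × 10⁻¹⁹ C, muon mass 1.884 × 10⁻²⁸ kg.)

V = 47.1 kV

p = h/λ = 6.626 × 10⁻³⁴ / 3.930 × 10⁻¹³ = 1.686 × 10⁻²¹ kg·m/s.
KE = p²/(2m) = 7.544 × 10⁻¹⁵ J.
V = KE/e = 7.544 × 10⁻¹⁵ / (1.602 × 10⁻¹⁹) = 47.1 kV.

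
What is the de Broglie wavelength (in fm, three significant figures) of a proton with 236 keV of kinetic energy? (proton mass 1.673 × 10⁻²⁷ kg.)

KE = 236 keV = 3.781 × 10⁻¹⁴ J.
p = √(2mKE) = √(2 × 1.673 × 10⁻²⁷ × 3.781 × 10⁻¹⁴) = 1.125 × 10⁻²⁰ kg·m/s.
λ = h/p = 6.626 × 10⁻³⁴ / 1.125 × 10⁻²⁰ = 5.89 × 10⁻¹⁴ m = 58.9 fm.

λ = 58.9 fm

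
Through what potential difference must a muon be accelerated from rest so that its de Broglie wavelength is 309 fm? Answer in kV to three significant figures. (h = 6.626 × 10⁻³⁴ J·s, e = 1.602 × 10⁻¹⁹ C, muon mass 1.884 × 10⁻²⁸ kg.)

p = h/λ = 6.626 × 10⁻³⁴ / 3.090 × 10⁻¹³ = 2.144 × 10⁻²¹ kg·m/s.
KE = p²/(2m) = 1.220 × 10⁻¹⁴ J.
V = KE/e = 1.220 × 10⁻¹⁴ / (1.602 × 10⁻¹⁹) = 76.2 kV.

V = 76.2 kV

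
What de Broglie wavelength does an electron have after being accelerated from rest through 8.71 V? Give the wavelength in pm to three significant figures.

KE = eV = 1.602 × 10⁻¹⁹ × 8.710 = 1.395 × 10⁻¹⁸ J.
p = √(2mKE) = √(2 × 9.109 × 10⁻³¹ × 1.395 × 10⁻¹⁸) = 1.594 × 10⁻²⁴ kg·m/s.
λ = h/p = 6.626 × 10⁻³⁴ / 1.594 × 10⁻²⁴ = 4.16 × 10⁻¹⁰ m = 416 pm.

λ = 416 pm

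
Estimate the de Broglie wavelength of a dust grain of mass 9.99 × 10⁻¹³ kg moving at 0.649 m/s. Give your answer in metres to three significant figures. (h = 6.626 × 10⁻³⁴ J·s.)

λ = 1.02 × 10⁻²¹ m

p = mv = 9.99 × 10⁻¹³ × 0.649 = 6.484 × 10⁻¹³ kg·m/s.
λ = h/p = 6.626 × 10⁻³⁴ / 6.484 × 10⁻¹³ = 1.02 × 10⁻²¹ m.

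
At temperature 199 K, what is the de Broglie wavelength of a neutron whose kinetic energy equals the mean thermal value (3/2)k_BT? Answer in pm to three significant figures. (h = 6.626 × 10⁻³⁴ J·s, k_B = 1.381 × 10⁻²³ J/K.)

KE = (3/2)k_BT = 1.5 × 1.381 × 10⁻²³ × 199 = 4.122 × 10⁻²¹ J.
p = √(2mKE) = √(2 × 1.675 × 10⁻²⁷ × 4.122 × 10⁻²¹) = 3.716 × 10⁻²⁴ kg·m/s.
λ = h/p = 1.78 × 10⁻¹⁰ m = 178 pm.

λ = 178 pm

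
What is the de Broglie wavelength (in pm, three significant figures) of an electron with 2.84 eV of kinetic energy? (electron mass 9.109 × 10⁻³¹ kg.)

KE = 2.84 eV = 4.550 × 10⁻¹⁹ J.
p = √(2mKE) = √(2 × 9.109 × 10⁻³¹ × 4.550 × 10⁻¹⁹) = 9.104 × 10⁻²⁵ kg·m/s.
λ = h/p = 6.626 × 10⁻³⁴ / 9.104 × 10⁻²⁵ = 7.28 × 10⁻¹⁰ m = 728 pm.

λ = 728 pm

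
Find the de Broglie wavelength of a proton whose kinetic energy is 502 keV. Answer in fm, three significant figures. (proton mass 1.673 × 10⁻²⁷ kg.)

λ = 40.4 fm

KE = 502 keV = 8.042 × 10⁻¹⁴ J.
p = √(2mKE) = √(2 × 1.673 × 10⁻²⁷ × 8.042 × 10⁻¹⁴) = 1.640 × 10⁻²⁰ kg·m/s.
λ = h/p = 6.626 × 10⁻³⁴ / 1.640 × 10⁻²⁰ = 4.04 × 10⁻¹⁴ m = 40.4 fm.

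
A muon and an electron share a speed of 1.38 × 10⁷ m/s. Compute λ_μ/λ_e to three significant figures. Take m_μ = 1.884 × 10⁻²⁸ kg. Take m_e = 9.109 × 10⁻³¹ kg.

λ_μ/λ_e = 4.83 × 10⁻³

At fixed v, p = mv so λ = h/(mv) ∝ 1/m.
λ_μ/λ_e = m_e/m_μ = 9.109 × 10⁻³¹/1.884 × 10⁻²⁸ = 4.83 × 10⁻³.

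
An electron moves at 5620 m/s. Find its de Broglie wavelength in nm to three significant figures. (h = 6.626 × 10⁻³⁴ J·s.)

p = mv = 9.109 × 10⁻³¹ × 5620 = 5.119 × 10⁻²⁷ kg·m/s.
λ = h/p = 6.626 × 10⁻³⁴ / 5.119 × 10⁻²⁷ = 1.29 × 10⁻⁷ m = 129 nm.

λ = 129 nm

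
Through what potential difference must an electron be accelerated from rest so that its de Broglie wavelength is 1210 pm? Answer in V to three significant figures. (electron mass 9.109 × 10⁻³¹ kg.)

p = h/λ = 6.626 × 10⁻³⁴ / 1.210 × 10⁻⁹ = 5.476 × 10⁻²⁵ kg·m/s.
KE = p²/(2m) = 1.646 × 10⁻¹⁹ J.
V = KE/e = 1.646 × 10⁻¹⁹ / (1.602 × 10⁻¹⁹) = 1.03 V.

V = 1.03 V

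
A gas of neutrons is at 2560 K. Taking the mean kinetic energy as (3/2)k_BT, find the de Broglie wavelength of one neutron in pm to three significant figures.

KE = (3/2)k_BT = 1.5 × 1.381 × 10⁻²³ × 2560 = 5.303 × 10⁻²⁰ J.
p = √(2mKE) = √(2 × 1.675 × 10⁻²⁷ × 5.303 × 10⁻²⁰) = 1.333 × 10⁻²³ kg·m/s.
λ = h/p = 4.97 × 10⁻¹¹ m = 49.7 pm.

λ = 49.7 pm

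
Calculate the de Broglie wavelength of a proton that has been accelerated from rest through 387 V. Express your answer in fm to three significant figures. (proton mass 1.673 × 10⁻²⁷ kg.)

λ = 1450 fm

KE = eV = 1.602 × 10⁻¹⁹ × 387.0 = 6.200 × 10⁻¹⁷ J.
p = √(2mKE) = √(2 × 1.673 × 10⁻²⁷ × 6.200 × 10⁻¹⁷) = 4.555 × 10⁻²² kg·m/s.
λ = h/p = 6.626 × 10⁻³⁴ / 4.555 × 10⁻²² = 1.45 × 10⁻¹² m = 1450 fm.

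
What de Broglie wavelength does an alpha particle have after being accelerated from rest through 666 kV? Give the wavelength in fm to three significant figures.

KE = 2eV = 2 × 1.602 × 10⁻¹⁹ × 6.660 × 10⁵ = 2.134 × 10⁻¹³ J.
p = √(2mKE) = √(2 × 6.645 × 10⁻²⁷ × 2.134 × 10⁻¹³) = 5.325 × 10⁻²⁰ kg·m/s.
λ = h/p = 6.626 × 10⁻³⁴ / 5.325 × 10⁻²⁰ = 1.24 × 10⁻¹⁴ m = 12.4 fm.

λ = 12.4 fm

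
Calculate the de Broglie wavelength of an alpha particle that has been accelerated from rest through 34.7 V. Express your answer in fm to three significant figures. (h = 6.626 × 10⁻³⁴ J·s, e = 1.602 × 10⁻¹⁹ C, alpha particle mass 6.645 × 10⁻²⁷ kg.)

λ = 1720 fm

KE = 2eV = 2 × 1.602 × 10⁻¹⁹ × 34.70 = 1.112 × 10⁻¹⁷ J.
p = √(2mKE) = √(2 × 6.645 × 10⁻²⁷ × 1.112 × 10⁻¹⁷) = 3.844 × 10⁻²² kg·m/s.
λ = h/p = 6.626 × 10⁻³⁴ / 3.844 × 10⁻²² = 1.72 × 10⁻¹² m = 1720 fm.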